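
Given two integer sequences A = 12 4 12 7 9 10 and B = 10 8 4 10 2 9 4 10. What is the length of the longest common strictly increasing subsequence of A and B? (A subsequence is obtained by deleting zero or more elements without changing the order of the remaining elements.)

For each value that appears in both, track the longest common increasing run ending there.
The best achievable length is 3; one witness is 4, 9, 10 (A-positions 2,5,6, B-positions 3,6,8).

3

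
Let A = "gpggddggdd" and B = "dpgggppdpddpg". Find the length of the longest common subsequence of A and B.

6

Backtracking the LCS table gives one alignment: g (A1,B3) → g (A3,B4) → g (A4,B5) → d (A5,B10) → d (A6,B11) → g (A8,B13).
So the longest common subsequence has length 6.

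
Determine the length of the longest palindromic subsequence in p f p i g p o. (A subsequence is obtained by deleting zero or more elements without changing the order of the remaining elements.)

One longest palindromic subsequence is pgp (positions 3,5,6); it reads the same forward and backward, and the interval DP gives dp[1][7] = 3.

3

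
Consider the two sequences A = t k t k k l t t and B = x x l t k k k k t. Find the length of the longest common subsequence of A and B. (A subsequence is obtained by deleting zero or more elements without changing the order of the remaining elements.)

5

Backtracking the LCS table gives one alignment: t (A1,B4) → k (A2,B6) → k (A4,B7) → k (A5,B8) → t (A8,B9).
So the longest common subsequence has length 5.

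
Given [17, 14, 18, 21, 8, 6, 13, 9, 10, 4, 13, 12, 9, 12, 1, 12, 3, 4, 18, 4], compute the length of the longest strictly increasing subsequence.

5

Let dp[i] be the longest increasing subsequence ending at position i. Then dp = [1, 1, 2, 3, 1, 1, 2, 2, 3, 1, 4, 4, 2, 4, 1, 4, 2, 3, 5, 3].
The maximum is 5; one witness is 8, 9, 10, 13, 18 at positions 5,8,9,11,19.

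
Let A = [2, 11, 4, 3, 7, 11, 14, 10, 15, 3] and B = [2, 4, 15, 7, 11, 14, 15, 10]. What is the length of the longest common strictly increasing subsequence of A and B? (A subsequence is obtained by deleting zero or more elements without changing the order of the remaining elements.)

6

A longest common strictly increasing subsequence is 2, 4, 7, 11, 14, 15 (length 6); it appears in order in both A and B, and no longer such subsequence exists.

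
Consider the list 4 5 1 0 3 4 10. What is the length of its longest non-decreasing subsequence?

Let dp[i] be the longest non-decreasing subsequence ending at position i. Then dp = [1, 2, 1, 1, 2, 3, 4].
The maximum is 4; one witness is 1, 3, 4, 10 at positions 3,5,6,7.

4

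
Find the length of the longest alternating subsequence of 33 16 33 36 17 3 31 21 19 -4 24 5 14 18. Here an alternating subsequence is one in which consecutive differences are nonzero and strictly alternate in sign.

9

Track the best alternating length ending on an up-step vs a down-step at each position: up/down = 1/1, 1/2, 3/1, 3/1, 3/4, 1/4, 5/4, 5/6, 5/6, 1/6, 7/6, 7/8, 9/8, 9/8.
The maximum over both is 9; one such subsequence is 33, 16, 33, 17, 31, 21, 24, 5, 14.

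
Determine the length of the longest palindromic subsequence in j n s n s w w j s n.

Using dp[i][j] = 2 + dp[i+1][j−1] if the ends match, else max(dp[i+1][j], dp[i][j−1]):
dp[1][10] = 6. A witness is nswwsn at positions 2,3,6,7,9,10.

6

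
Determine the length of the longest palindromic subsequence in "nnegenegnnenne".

11

One longest palindromic subsequence is nnegenegenn (positions 1,2,3,4,5,6,7,8,11,12,13); it reads the same forward and backward, and the interval DP gives dp[1][14] = 11.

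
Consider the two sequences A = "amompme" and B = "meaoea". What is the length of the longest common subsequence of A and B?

A longest common subsequence is aoe (length 3); the LCS DP confirms no longer common subsequence exists.

3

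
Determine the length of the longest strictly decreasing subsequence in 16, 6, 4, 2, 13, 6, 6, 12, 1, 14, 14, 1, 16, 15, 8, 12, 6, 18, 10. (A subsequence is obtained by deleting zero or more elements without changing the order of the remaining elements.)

Scanning left to right, the best length ending at each element is: 16→1, 6→2, 4→3, 2→4, 13→2, 6→3, 6→3, 12→3, 1→5, 14→2, 14→2, 1→5, 16→1, 15→2, 8→4, 12→3, 6→5, 18→1, 10→4.
So the longest decreasing subsequence has length 5, e.g. 16, 6, 4, 2, 1.

5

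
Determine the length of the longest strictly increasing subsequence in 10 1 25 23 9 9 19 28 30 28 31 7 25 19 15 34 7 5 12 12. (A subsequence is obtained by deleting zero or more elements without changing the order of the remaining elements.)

One longest increasing subsequence is 1, 9, 19, 28, 30, 31, 34 (positions 2,5,7,8,9,11,16), of length 7; no longer one exists.

7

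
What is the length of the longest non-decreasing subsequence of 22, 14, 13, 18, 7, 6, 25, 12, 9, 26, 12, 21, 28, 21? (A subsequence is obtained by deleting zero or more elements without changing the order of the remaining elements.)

5

One longest non-decreasing subsequence is 14, 18, 25, 26, 28 (positions 2,4,7,10,13), of length 5; no longer one exists.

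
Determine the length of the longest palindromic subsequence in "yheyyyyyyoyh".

Using dp[i][j] = 2 + dp[i+1][j−1] if the ends match, else max(dp[i+1][j], dp[i][j−1]):
dp[1][12] = 9. A witness is hyyyyyyyh at positions 2,4,5,6,7,8,9,11,12.

9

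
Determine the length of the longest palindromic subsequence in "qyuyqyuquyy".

One longest palindromic subsequence is yyuquyy (positions 2,4,7,8,9,10,11); it reads the same forward and backward, and the interval DP gives dp[1][11] = 7.

7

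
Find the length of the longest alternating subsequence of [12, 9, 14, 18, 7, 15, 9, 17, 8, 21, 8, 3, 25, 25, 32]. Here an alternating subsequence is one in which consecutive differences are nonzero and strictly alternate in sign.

11

Track the best alternating length ending on an up-step vs a down-step at each position: up/down = 1/1, 1/2, 3/1, 3/1, 1/4, 5/4, 5/6, 7/4, 5/8, 9/1, 5/10, 1/10, 11/1, 11/1, 11/1.
The maximum over both is 11; one such subsequence is 12, 9, 14, 7, 15, 9, 17, 8, 21, 8, 25.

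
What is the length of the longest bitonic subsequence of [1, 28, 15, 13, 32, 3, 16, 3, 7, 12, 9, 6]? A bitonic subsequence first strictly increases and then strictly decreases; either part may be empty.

Let inc[i] be the LIS ending at i and dec[i] the longest strictly decreasing subsequence starting at i. inc = [1, 2, 2, 2, 3, 2, 3, 2, 3, 4, 4, 3], dec = [1, 6, 5, 4, 5, 1, 4, 1, 2, 3, 2, 1].
max_i inc[i]+dec[i]−1 = 7, with one witness 1, 28, 15, 13, 12, 9, 6.

7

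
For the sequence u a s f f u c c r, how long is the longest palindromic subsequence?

Using dp[i][j] = 2 + dp[i+1][j−1] if the ends match, else max(dp[i+1][j], dp[i][j−1]):
dp[1][9] = 4. A witness is uffu at positions 1,4,5,6.

4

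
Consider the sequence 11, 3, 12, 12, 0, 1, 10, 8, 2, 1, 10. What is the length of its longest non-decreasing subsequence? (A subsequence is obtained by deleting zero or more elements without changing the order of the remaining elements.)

One longest non-decreasing subsequence is 0, 1, 10, 10 (positions 5,6,7,11), of length 4; no longer one exists.

4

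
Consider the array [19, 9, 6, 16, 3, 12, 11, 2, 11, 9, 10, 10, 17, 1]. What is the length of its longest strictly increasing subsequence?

Let dp[i] be the longest increasing subsequence ending at position i. Then dp = [1, 1, 1, 2, 1, 2, 2, 1, 2, 2, 3, 3, 4, 1].
The maximum is 4; one witness is 6, 9, 10, 17 at positions 3,10,11,13.

4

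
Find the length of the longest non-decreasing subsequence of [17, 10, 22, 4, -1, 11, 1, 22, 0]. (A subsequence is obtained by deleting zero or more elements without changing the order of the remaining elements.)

Let dp[i] be the longest non-decreasing subsequence ending at position i. Then dp = [1, 1, 2, 1, 1, 2, 2, 3, 2].
The maximum is 3; one witness is 17, 22, 22 at positions 1,3,8.

3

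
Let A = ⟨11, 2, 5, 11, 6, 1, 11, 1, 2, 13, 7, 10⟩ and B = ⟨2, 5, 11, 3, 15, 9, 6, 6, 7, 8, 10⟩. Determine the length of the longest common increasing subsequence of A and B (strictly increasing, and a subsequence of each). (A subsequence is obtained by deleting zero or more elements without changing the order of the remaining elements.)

5

For each value that appears in both, track the longest common increasing run ending there.
The best achievable length is 5; one witness is 2, 5, 6, 7, 10 (A-positions 2,3,5,11,12, B-positions 1,2,7,9,11).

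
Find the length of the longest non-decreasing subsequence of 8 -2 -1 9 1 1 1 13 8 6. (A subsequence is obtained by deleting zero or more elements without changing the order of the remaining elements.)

Let dp[i] be the longest non-decreasing subsequence ending at position i. Then dp = [1, 1, 2, 3, 3, 4, 5, 6, 6, 6].
The maximum is 6; one witness is -2, -1, 1, 1, 1, 13 at positions 2,3,5,6,7,8.

6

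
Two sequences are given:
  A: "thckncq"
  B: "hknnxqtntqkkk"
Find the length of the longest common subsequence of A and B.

Backtracking the LCS table gives one alignment: h (A2,B1) → k (A4,B2) → n (A5,B8) → q (A7,B10).
So the longest common subsequence has length 4.

4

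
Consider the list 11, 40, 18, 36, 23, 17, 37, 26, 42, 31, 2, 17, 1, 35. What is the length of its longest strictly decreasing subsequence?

6

One longest decreasing subsequence is 40, 36, 23, 17, 2, 1 (positions 2,4,5,6,11,13), of length 6; no longer one exists.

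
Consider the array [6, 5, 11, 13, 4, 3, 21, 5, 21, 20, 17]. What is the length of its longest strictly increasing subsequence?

Let dp[i] be the longest increasing subsequence ending at position i. Then dp = [1, 1, 2, 3, 1, 1, 4, 2, 4, 4, 4].
The maximum is 4; one witness is 6, 11, 13, 21 at positions 1,3,4,7.

4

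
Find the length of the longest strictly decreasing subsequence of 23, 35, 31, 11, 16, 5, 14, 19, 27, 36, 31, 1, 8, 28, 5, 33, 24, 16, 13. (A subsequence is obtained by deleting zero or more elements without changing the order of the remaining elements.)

One longest decreasing subsequence is 35, 31, 16, 14, 8, 5 (positions 2,3,5,7,13,15), of length 6; no longer one exists.

6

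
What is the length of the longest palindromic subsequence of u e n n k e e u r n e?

Using dp[i][j] = 2 + dp[i+1][j−1] if the ends match, else max(dp[i+1][j], dp[i][j−1]):
dp[1][11] = 6. A witness is eneene at positions 2,3,6,7,10,11.

6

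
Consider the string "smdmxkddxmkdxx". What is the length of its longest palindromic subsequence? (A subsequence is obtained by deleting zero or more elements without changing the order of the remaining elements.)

8

One longest palindromic subsequence is dmxddxmd (positions 3,4,5,7,8,9,10,12); it reads the same forward and backward, and the interval DP gives dp[1][14] = 8.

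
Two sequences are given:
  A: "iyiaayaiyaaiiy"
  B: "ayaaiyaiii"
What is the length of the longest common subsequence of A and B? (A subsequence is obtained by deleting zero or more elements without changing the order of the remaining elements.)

8

A longest common subsequence is yaayaiii (length 8); the LCS DP confirms no longer common subsequence exists.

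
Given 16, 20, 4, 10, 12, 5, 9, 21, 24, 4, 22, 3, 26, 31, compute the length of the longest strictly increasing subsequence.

7

Scanning left to right, the best length ending at each element is: 16→1, 20→2, 4→1, 10→2, 12→3, 5→2, 9→3, 21→4, 24→5, 4→1, 22→5, 3→1, 26→6, 31→7.
So the longest increasing subsequence has length 7, e.g. 4, 10, 12, 21, 24, 26, 31.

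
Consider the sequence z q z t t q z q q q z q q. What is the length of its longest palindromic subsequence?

One longest palindromic subsequence is qqzqqqzqq (positions 2,6,7,8,9,10,11,12,13); it reads the same forward and backward, and the interval DP gives dp[1][13] = 9.

9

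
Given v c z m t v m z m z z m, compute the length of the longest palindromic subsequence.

Using dp[i][j] = 2 + dp[i+1][j−1] if the ends match, else max(dp[i+1][j], dp[i][j−1]):
dp[1][12] = 5. A witness is mzzzm at positions 4,8,10,11,12.

5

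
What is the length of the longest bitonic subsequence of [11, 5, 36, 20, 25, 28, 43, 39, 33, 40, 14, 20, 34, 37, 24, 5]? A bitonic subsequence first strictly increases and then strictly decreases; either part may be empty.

9

Let inc[i] be the LIS ending at i and dec[i] the longest strictly decreasing subsequence starting at i. inc = [1, 1, 2, 2, 3, 4, 5, 5, 5, 6, 2, 3, 6, 7, 4, 1], dec = [2, 1, 4, 3, 3, 3, 5, 4, 3, 4, 2, 2, 3, 3, 2, 1].
max_i inc[i]+dec[i]−1 = 9, with one witness 11, 20, 25, 28, 43, 40, 37, 24, 5.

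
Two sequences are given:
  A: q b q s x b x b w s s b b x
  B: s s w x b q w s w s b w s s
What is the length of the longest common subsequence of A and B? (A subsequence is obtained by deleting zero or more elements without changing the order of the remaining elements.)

A longest common subsequence is bqsbwss (length 7); the LCS DP confirms no longer common subsequence exists.

7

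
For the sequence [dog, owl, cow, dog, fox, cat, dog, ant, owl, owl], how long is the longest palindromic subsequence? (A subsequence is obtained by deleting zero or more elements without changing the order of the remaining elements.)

One longest palindromic subsequence is owl dog cat dog owl (positions 2,4,6,7,10); it reads the same forward and backward, and the interval DP gives dp[1][10] = 5.

5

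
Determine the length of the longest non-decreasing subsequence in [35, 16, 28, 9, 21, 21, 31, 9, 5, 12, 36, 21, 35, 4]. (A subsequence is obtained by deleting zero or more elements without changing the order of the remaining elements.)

Let dp[i] be the longest non-decreasing subsequence ending at position i. Then dp = [1, 1, 2, 1, 2, 3, 4, 2, 1, 3, 5, 4, 5, 1].
The maximum is 5; one witness is 16, 21, 21, 31, 36 at positions 2,5,6,7,11.

5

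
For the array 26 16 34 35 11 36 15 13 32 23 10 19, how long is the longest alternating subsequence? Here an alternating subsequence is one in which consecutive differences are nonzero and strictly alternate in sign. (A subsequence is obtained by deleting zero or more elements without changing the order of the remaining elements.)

9

Track the best alternating length ending on an up-step vs a down-step at each position: up/down = 1/1, 1/2, 3/1, 3/1, 1/4, 5/1, 5/6, 5/6, 7/6, 7/8, 1/8, 9/8.
The maximum over both is 9; one such subsequence is 26, 16, 34, 11, 36, 15, 32, 10, 19.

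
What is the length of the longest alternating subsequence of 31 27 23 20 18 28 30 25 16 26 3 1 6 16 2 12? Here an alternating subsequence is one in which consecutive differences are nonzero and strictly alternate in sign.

9

Track the best alternating length ending on an up-step vs a down-step at each position: up/down = 1/1, 1/2, 1/2, 1/2, 1/2, 3/2, 3/2, 3/4, 1/4, 5/4, 1/6, 1/6, 7/6, 7/6, 7/8, 9/8.
The maximum over both is 9; one such subsequence is 31, 27, 28, 25, 26, 3, 6, 2, 12.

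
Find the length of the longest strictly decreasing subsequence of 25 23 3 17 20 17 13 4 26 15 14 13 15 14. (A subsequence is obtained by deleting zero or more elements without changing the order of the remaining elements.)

7

Let dp[i] be the longest decreasing subsequence ending at position i. Then dp = [1, 2, 3, 3, 3, 4, 5, 6, 1, 5, 6, 7, 5, 6].
The maximum is 7; one witness is 25, 23, 20, 17, 15, 14, 13 at positions 1,2,5,6,10,11,12.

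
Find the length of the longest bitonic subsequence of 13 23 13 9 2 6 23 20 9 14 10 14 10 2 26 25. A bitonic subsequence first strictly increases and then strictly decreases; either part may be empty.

One longest bitonic subsequence is 2, 6, 23, 20, 14, 10, 2 (positions 5,6,7,8,12,13,14): it rises to 23 then falls. Length 7 is optimal.

7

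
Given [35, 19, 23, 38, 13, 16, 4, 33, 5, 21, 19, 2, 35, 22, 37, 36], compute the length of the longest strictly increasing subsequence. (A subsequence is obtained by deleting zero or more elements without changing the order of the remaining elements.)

Let dp[i] be the longest increasing subsequence ending at position i. Then dp = [1, 1, 2, 3, 1, 2, 1, 3, 2, 3, 3, 1, 4, 4, 5, 5].
The maximum is 5; one witness is 19, 23, 33, 35, 37 at positions 2,3,8,13,15.

5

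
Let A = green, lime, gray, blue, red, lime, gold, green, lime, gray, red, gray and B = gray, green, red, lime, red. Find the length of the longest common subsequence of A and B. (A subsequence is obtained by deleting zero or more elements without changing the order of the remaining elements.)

A longest common subsequence is green, red, lime, red (length 4); the LCS DP confirms no longer common subsequence exists.

4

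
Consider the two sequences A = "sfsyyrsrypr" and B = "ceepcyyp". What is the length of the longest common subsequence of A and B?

A longest common subsequence is yyp (length 3); the LCS DP confirms no longer common subsequence exists.

3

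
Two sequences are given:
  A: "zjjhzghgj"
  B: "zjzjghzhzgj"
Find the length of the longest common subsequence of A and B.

Backtracking the LCS table gives one alignment: z (A1,B1) → j (A2,B2) → j (A3,B4) → h (A4,B6) → z (A5,B7) → h (A7,B8) → g (A8,B10) → j (A9,B11).
So the longest common subsequence has length 8.

8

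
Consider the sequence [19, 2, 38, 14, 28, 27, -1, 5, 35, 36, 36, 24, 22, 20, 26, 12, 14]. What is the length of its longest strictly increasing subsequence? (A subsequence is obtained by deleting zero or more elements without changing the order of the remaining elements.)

5

Scanning left to right, the best length ending at each element is: 19→1, 2→1, 38→2, 14→2, 28→3, 27→3, -1→1, 5→2, 35→4, 36→5, 36→5, 24→3, 22→3, 20→3, 26→4, 12→3, 14→4.
So the longest increasing subsequence has length 5, e.g. 2, 14, 28, 35, 36.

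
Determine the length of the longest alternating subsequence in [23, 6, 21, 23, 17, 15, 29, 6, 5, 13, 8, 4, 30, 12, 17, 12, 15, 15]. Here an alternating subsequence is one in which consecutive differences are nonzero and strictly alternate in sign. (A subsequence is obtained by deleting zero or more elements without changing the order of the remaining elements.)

A longest alternating subsequence is 23, 6, 21, 17, 29, 6, 13, 8, 30, 12, 17, 12, 15 (positions 1,2,3,5,7,8,10,11,13,14,15,16,17); its 12 consecutive differences strictly alternate in sign, and length 13 is optimal.

13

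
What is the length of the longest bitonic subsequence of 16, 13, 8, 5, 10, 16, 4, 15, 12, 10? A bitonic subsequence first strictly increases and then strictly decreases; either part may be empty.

6

One longest bitonic subsequence is 8, 10, 16, 15, 12, 10 (positions 3,5,6,8,9,10): it rises to 16 then falls. Length 6 is optimal.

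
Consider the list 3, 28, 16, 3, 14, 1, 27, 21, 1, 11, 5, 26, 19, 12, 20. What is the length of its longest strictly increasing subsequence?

4

Scanning left to right, the best length ending at each element is: 3→1, 28→2, 16→2, 3→1, 14→2, 1→1, 27→3, 21→3, 1→1, 11→2, 5→2, 26→4, 19→3, 12→3, 20→4.
So the longest increasing subsequence has length 4, e.g. 3, 16, 21, 26.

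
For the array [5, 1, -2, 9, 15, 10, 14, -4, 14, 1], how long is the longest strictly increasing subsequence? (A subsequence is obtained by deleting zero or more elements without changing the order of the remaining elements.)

4

One longest increasing subsequence is 5, 9, 10, 14 (positions 1,4,6,7), of length 4; no longer one exists.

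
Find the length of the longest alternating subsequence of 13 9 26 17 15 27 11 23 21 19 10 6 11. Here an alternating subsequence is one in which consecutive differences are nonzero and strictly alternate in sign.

A longest alternating subsequence is 13, 9, 26, 17, 27, 11, 23, 10, 11 (positions 1,2,3,4,6,7,8,11,13); its 8 consecutive differences strictly alternate in sign, and length 9 is optimal.

9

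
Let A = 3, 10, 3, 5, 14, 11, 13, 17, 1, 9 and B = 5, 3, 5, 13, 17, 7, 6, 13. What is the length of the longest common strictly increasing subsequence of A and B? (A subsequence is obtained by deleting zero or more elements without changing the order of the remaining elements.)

4

A longest common strictly increasing subsequence is 3, 5, 13, 17 (length 4); it appears in order in both A and B, and no longer such subsequence exists.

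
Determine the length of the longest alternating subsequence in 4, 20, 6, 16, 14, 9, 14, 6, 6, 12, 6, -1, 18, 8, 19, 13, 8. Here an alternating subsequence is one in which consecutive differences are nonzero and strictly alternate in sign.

13

Track the best alternating length ending on an up-step vs a down-step at each position: up/down = 1/1, 2/1, 2/3, 4/3, 4/5, 4/5, 6/5, 2/7, 2/7, 8/7, 2/9, 1/9, 10/3, 10/11, 12/3, 12/13, 10/13.
The maximum over both is 13; one such subsequence is 4, 20, 6, 16, 9, 14, 6, 12, 6, 18, 8, 19, 13.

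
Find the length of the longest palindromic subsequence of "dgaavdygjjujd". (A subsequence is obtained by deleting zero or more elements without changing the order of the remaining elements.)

6

One longest palindromic subsequence is dgaagd (positions 1,2,3,4,8,13); it reads the same forward and backward, and the interval DP gives dp[1][13] = 6.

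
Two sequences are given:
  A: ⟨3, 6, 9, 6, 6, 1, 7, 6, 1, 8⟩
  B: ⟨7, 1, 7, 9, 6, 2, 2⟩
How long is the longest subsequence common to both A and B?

A longest common subsequence is 1, 7, 6 (length 3); the LCS DP confirms no longer common subsequence exists.

3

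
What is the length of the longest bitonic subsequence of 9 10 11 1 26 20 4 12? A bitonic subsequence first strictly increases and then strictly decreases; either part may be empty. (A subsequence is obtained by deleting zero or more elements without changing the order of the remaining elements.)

One longest bitonic subsequence is 9, 10, 11, 26, 20, 12 (positions 1,2,3,5,6,8): it rises to 26 then falls. Length 6 is optimal.

6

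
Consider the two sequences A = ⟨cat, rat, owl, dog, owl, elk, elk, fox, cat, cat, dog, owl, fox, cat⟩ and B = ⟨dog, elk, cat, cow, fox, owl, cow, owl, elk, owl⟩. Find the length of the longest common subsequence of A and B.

Backtracking the LCS table gives one alignment: cat (A1,B3) → owl (A3,B6) → owl (A5,B8) → elk (A7,B9) → owl (A12,B10).
So the longest common subsequence has length 5.

5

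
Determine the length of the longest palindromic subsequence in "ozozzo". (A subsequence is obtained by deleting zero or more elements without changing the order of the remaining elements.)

One longest palindromic subsequence is ozzzo (positions 1,2,4,5,6); it reads the same forward and backward, and the interval DP gives dp[1][6] = 5.

5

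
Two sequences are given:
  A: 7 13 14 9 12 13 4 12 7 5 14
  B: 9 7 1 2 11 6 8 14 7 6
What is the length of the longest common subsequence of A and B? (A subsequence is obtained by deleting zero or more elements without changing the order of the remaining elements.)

3

Backtracking the LCS table gives one alignment: 7 (A1,B2) → 14 (A3,B8) → 7 (A9,B9).
So the longest common subsequence has length 3.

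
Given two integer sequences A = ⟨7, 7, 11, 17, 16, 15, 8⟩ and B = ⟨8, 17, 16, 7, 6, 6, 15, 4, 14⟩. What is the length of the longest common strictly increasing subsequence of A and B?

2

A longest common strictly increasing subsequence is 7, 15 (length 2); it appears in order in both A and B, and no longer such subsequence exists.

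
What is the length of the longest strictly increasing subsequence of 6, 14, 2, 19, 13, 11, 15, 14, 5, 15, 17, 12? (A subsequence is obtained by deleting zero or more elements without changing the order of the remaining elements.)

Scanning left to right, the best length ending at each element is: 6→1, 14→2, 2→1, 19→3, 13→2, 11→2, 15→3, 14→3, 5→2, 15→4, 17→5, 12→3.
So the longest increasing subsequence has length 5, e.g. 6, 13, 14, 15, 17.

5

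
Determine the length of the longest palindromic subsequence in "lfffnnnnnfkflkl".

11

One longest palindromic subsequence is lffnnnnnffl (positions 1,3,4,5,6,7,8,9,10,12,15); it reads the same forward and backward, and the interval DP gives dp[1][15] = 11.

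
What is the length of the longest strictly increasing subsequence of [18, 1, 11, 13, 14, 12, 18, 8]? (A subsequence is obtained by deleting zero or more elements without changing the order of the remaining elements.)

5

Scanning left to right, the best length ending at each element is: 18→1, 1→1, 11→2, 13→3, 14→4, 12→3, 18→5, 8→2.
So the longest increasing subsequence has length 5, e.g. 1, 11, 13, 14, 18.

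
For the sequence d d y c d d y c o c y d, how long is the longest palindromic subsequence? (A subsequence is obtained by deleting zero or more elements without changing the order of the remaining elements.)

Using dp[i][j] = 2 + dp[i+1][j−1] if the ends match, else max(dp[i+1][j], dp[i][j−1]):
dp[1][12] = 8. A witness is dycddcyd at positions 1,3,4,5,6,10,11,12.

8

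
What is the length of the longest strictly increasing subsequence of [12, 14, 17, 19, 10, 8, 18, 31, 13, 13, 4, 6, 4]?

5

Scanning left to right, the best length ending at each element is: 12→1, 14→2, 17→3, 19→4, 10→1, 8→1, 18→4, 31→5, 13→2, 13→2, 4→1, 6→2, 4→1.
So the longest increasing subsequence has length 5, e.g. 12, 14, 17, 19, 31.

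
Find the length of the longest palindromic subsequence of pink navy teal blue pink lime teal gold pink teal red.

5

Using dp[i][j] = 2 + dp[i+1][j−1] if the ends match, else max(dp[i+1][j], dp[i][j−1]):
dp[1][11] = 5. A witness is teal pink gold pink teal at positions 3,5,8,9,10.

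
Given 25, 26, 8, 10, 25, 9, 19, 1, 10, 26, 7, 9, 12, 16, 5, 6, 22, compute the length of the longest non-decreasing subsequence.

One longest non-decreasing subsequence is 8, 10, 10, 12, 16, 22 (positions 3,4,9,13,14,17), of length 6; no longer one exists.

6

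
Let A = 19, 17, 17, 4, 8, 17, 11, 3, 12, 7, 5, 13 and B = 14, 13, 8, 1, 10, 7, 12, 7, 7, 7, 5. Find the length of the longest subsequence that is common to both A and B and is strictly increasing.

2

A longest common strictly increasing subsequence is 8, 12 (length 2); it appears in order in both A and B, and no longer such subsequence exists.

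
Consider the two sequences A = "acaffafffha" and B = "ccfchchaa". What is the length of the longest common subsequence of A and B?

4

A longest common subsequence is cfaa (length 4); the LCS DP confirms no longer common subsequence exists.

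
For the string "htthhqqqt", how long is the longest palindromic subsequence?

Using dp[i][j] = 2 + dp[i+1][j−1] if the ends match, else max(dp[i+1][j], dp[i][j−1]):
dp[1][9] = 5. A witness is tqqqt at positions 2,6,7,8,9.

5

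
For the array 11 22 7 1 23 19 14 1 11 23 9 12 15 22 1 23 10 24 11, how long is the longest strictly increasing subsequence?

Scanning left to right, the best length ending at each element is: 11→1, 22→2, 7→1, 1→1, 23→3, 19→2, 14→2, 1→1, 11→2, 23→3, 9→2, 12→3, 15→4, 22→5, 1→1, 23→6, 10→3, 24→7, 11→4.
So the longest increasing subsequence has length 7, e.g. 7, 11, 12, 15, 22, 23, 24.

7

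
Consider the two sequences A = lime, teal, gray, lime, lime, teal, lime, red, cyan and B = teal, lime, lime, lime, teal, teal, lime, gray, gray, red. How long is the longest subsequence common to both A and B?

6

A longest common subsequence is lime, lime, lime, teal, lime, red (length 6); the LCS DP confirms no longer common subsequence exists.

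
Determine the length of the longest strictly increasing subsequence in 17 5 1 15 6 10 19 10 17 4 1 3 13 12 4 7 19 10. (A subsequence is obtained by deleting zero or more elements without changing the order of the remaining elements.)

5

Let dp[i] be the longest increasing subsequence ending at position i. Then dp = [1, 1, 1, 2, 2, 3, 4, 3, 4, 2, 1, 2, 4, 4, 3, 4, 5, 5].
The maximum is 5; one witness is 5, 6, 10, 17, 19 at positions 2,5,6,9,17.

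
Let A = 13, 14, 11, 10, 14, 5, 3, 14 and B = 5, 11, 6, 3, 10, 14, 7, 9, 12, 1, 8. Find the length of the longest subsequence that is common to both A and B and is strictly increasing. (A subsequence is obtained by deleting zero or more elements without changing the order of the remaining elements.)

A longest common strictly increasing subsequence is 11, 14 (length 2); it appears in order in both A and B, and no longer such subsequence exists.

2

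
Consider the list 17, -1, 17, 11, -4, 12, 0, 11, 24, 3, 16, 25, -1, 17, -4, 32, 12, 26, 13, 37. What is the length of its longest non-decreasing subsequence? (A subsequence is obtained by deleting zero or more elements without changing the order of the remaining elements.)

7

One longest non-decreasing subsequence is -1, 11, 12, 24, 25, 32, 37 (positions 2,4,6,9,12,16,20), of length 7; no longer one exists.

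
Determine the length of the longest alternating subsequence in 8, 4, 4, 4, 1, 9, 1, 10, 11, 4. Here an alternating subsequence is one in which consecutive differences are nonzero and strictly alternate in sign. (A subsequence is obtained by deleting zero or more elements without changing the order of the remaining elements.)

6

A longest alternating subsequence is 8, 4, 9, 1, 10, 4 (positions 1,2,6,7,8,10); its 5 consecutive differences strictly alternate in sign, and length 6 is optimal.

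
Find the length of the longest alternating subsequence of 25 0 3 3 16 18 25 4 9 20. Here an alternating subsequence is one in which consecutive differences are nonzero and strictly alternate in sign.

A longest alternating subsequence is 25, 0, 16, 4, 9 (positions 1,2,5,8,9); its 4 consecutive differences strictly alternate in sign, and length 5 is optimal.

5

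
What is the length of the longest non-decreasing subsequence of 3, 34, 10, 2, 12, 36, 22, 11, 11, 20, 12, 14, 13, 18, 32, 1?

8

One longest non-decreasing subsequence is 3, 10, 11, 11, 12, 14, 18, 32 (positions 1,3,8,9,11,12,14,15), of length 8; no longer one exists.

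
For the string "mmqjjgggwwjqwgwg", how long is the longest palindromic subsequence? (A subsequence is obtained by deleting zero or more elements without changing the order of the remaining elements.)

7

One longest palindromic subsequence is gwwqwwg (positions 6,9,10,12,13,15,16); it reads the same forward and backward, and the interval DP gives dp[1][16] = 7.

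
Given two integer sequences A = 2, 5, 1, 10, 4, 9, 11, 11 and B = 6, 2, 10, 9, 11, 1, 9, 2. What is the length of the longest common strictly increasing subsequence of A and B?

A longest common strictly increasing subsequence is 2, 10, 11 (length 3); it appears in order in both A and B, and no longer such subsequence exists.

3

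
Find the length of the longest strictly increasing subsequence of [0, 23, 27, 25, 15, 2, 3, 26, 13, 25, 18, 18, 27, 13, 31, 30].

7

One longest increasing subsequence is 0, 2, 3, 13, 25, 27, 31 (positions 1,6,7,9,10,13,15), of length 7; no longer one exists.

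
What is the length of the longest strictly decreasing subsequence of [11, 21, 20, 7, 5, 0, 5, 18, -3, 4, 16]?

6

Let dp[i] be the longest decreasing subsequence ending at position i. Then dp = [1, 1, 2, 3, 4, 5, 4, 3, 6, 5, 4].
The maximum is 6; one witness is 21, 20, 7, 5, 0, -3 at positions 2,3,4,5,6,9.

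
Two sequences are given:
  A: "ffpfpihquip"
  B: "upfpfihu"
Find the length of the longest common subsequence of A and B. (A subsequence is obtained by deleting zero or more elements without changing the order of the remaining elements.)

6

A longest common subsequence is fpfihu (length 6); the LCS DP confirms no longer common subsequence exists.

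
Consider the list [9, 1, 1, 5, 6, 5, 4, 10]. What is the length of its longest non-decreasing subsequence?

5

Scanning left to right, the best length ending at each element is: 9→1, 1→1, 1→2, 5→3, 6→4, 5→4, 4→3, 10→5.
So the longest non-decreasing subsequence has length 5, e.g. 1, 1, 5, 6, 10.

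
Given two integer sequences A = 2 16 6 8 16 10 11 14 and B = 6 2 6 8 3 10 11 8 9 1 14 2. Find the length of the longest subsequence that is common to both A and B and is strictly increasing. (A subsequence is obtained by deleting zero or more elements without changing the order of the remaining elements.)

For each value that appears in both, track the longest common increasing run ending there.
The best achievable length is 6; one witness is 2, 6, 8, 10, 11, 14 (A-positions 1,3,4,6,7,8, B-positions 2,3,4,6,7,11).

6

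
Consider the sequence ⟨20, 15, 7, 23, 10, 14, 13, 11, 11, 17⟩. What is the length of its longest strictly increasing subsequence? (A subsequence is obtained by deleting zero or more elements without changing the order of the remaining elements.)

4

Scanning left to right, the best length ending at each element is: 20→1, 15→1, 7→1, 23→2, 10→2, 14→3, 13→3, 11→3, 11→3, 17→4.
So the longest increasing subsequence has length 4, e.g. 7, 10, 14, 17.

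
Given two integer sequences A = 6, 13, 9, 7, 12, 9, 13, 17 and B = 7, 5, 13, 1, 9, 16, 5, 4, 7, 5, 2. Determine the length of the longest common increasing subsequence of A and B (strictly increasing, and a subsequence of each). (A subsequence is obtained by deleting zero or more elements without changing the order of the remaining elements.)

For each value that appears in both, track the longest common increasing run ending there.
The best achievable length is 2; one witness is 7, 13 (A-positions 4,7, B-positions 1,3).

2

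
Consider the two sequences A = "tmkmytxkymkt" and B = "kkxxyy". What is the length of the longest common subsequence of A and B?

Backtracking the LCS table gives one alignment: k (A3,B2) → y (A5,B5) → y (A9,B6).
So the longest common subsequence has length 3.

3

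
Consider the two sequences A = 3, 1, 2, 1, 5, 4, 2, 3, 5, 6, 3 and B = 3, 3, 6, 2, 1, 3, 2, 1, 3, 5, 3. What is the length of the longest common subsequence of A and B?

A longest common subsequence is 3, 1, 2, 1, 3, 5, 3 (length 7); the LCS DP confirms no longer common subsequence exists.

7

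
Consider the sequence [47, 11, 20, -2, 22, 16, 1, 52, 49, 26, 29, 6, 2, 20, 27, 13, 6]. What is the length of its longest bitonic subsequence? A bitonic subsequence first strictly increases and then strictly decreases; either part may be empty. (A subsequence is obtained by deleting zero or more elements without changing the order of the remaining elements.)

Let inc[i] be the LIS ending at i and dec[i] the longest strictly decreasing subsequence starting at i. inc = [1, 1, 2, 1, 3, 2, 2, 4, 4, 4, 5, 3, 3, 4, 5, 4, 4], dec = [5, 3, 4, 1, 4, 3, 1, 6, 5, 4, 4, 2, 1, 3, 3, 2, 1].
max_i inc[i]+dec[i]−1 = 9, with one witness 11, 20, 22, 52, 49, 29, 27, 13, 6.

9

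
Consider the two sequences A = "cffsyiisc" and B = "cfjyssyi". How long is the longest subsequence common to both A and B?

A longest common subsequence is cfsyi (length 5); the LCS DP confirms no longer common subsequence exists.

5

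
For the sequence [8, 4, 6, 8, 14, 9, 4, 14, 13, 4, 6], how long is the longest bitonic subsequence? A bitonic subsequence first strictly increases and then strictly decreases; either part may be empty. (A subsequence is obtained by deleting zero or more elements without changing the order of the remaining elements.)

One longest bitonic subsequence is 4, 6, 8, 9, 14, 13, 6 (positions 2,3,4,6,8,9,11): it rises to 14 then falls. Length 7 is optimal.

7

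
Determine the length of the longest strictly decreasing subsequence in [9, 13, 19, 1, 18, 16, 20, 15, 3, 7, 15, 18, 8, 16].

5

One longest decreasing subsequence is 19, 18, 16, 15, 3 (positions 3,5,6,8,9), of length 5; no longer one exists.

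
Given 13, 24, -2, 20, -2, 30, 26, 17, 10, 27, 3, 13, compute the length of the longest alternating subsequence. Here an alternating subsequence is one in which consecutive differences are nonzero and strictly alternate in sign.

Track the best alternating length ending on an up-step vs a down-step at each position: up/down = 1/1, 2/1, 1/3, 4/3, 1/5, 6/1, 6/7, 6/7, 6/7, 8/7, 6/9, 10/9.
The maximum over both is 10; one such subsequence is 13, 24, -2, 20, -2, 30, 26, 27, 3, 13.

10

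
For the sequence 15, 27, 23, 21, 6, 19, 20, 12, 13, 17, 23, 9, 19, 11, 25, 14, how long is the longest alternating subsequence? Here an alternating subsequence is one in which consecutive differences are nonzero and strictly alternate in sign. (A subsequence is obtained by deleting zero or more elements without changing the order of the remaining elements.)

11

A longest alternating subsequence is 15, 27, 6, 19, 12, 13, 9, 19, 11, 25, 14 (positions 1,2,5,6,8,9,12,13,14,15,16); its 10 consecutive differences strictly alternate in sign, and length 11 is optimal.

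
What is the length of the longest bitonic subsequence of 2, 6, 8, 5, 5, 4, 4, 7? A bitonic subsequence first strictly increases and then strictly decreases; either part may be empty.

One longest bitonic subsequence is 2, 6, 8, 5, 4 (positions 1,2,3,5,7): it rises to 8 then falls. Length 5 is optimal.

5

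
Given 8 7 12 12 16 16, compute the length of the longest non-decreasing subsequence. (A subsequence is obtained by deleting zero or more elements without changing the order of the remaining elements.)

5

Scanning left to right, the best length ending at each element is: 8→1, 7→1, 12→2, 12→3, 16→4, 16→5.
So the longest non-decreasing subsequence has length 5, e.g. 8, 12, 12, 16, 16.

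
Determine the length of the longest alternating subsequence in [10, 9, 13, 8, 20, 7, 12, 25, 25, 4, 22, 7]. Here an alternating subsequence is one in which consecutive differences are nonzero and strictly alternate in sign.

10

A longest alternating subsequence is 10, 9, 13, 8, 20, 7, 12, 4, 22, 7 (positions 1,2,3,4,5,6,7,10,11,12); its 9 consecutive differences strictly alternate in sign, and length 10 is optimal.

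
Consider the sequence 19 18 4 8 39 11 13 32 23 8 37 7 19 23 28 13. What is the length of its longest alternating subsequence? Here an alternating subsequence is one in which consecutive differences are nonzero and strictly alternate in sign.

10

Track the best alternating length ending on an up-step vs a down-step at each position: up/down = 1/1, 1/2, 1/2, 3/2, 3/1, 3/4, 5/4, 5/4, 5/6, 3/6, 7/4, 3/8, 9/8, 9/8, 9/8, 9/10.
The maximum over both is 10; one such subsequence is 19, 18, 39, 11, 32, 23, 37, 7, 19, 13.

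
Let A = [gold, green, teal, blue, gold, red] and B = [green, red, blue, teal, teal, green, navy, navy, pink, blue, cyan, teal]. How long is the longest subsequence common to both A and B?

3

A longest common subsequence is green, teal, blue (length 3); the LCS DP confirms no longer common subsequence exists.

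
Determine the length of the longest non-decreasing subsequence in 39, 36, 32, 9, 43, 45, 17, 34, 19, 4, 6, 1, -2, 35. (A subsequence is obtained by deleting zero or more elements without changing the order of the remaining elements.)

One longest non-decreasing subsequence is 9, 17, 34, 35 (positions 4,7,8,14), of length 4; no longer one exists.

4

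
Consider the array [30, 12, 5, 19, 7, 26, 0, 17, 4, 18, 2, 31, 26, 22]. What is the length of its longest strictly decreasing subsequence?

Let dp[i] be the longest decreasing subsequence ending at position i. Then dp = [1, 2, 3, 2, 3, 2, 4, 3, 4, 3, 5, 1, 2, 3].
The maximum is 5; one witness is 30, 12, 5, 4, 2 at positions 1,2,3,9,11.

5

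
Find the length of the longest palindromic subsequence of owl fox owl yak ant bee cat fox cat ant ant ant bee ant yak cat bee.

One longest palindromic subsequence is yak ant bee ant ant ant bee ant yak (positions 4,5,6,10,11,12,13,14,15); it reads the same forward and backward, and the interval DP gives dp[1][17] = 9.

9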